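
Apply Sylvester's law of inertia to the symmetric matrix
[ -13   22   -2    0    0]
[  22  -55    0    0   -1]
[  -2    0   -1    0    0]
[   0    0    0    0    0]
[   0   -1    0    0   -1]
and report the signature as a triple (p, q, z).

step 0: pivot -13 → sign −
step 1: pivot -231/13 → sign −
step 2: pivot -1/21 → sign −
step 3: pivot -2/11 → sign −
step 4: row/col 4 already zero → sign 0
signature = (0, 4, 1)

Answer: (0, 4, 1)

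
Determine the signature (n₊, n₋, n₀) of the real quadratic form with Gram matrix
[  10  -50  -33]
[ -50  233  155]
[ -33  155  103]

Answer: (1, 2, 0)

Derivation:
step 0: pivot 10 → sign +
step 1: pivot -17 → sign −
step 2: pivot -3/170 → sign −
signature = (1, 2, 0)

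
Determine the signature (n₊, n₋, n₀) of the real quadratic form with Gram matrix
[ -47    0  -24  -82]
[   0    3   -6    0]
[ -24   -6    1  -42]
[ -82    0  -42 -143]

step 0: pivot -47 → sign −
step 1: pivot 3 → sign +
step 2: pivot 59/47 → sign +
step 3: pivot 3/59 → sign +
signature = (3, 1, 0)

Answer: (3, 1, 0)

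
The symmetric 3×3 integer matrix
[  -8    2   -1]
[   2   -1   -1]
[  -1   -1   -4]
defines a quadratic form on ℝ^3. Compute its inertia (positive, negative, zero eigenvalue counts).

Answer: (0, 3, 0)

Derivation:
step 0: pivot -8 → sign −
step 1: pivot -1/2 → sign −
step 2: pivot -3/4 → sign −
signature = (0, 3, 0)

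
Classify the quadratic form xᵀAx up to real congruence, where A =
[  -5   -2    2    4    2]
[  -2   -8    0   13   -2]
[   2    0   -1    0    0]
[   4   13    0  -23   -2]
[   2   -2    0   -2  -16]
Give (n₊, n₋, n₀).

Answer: (0, 4, 1)

Derivation:
step 0: pivot -5 → sign −
step 1: pivot -36/5 → sign −
step 2: pivot -1/9 → sign −
step 3: pivot -3/4 → sign −
step 4: row/col 4 already zero → sign 0
signature = (0, 4, 1)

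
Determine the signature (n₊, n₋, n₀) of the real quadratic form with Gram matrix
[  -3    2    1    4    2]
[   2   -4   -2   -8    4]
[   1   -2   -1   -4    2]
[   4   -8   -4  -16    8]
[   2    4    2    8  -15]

step 0: pivot -3 → sign −
step 1: pivot -8/3 → sign −
step 2: pivot -3 → sign −
step 3: row/col 3 already zero → sign 0
step 4: row/col 4 already zero → sign 0
signature = (0, 3, 2)

Answer: (0, 3, 2)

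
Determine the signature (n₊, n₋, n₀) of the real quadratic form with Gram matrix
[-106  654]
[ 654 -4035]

step 0: pivot -106 → sign −
step 1: pivot 3/53 → sign +
signature = (1, 1, 0)

Answer: (1, 1, 0)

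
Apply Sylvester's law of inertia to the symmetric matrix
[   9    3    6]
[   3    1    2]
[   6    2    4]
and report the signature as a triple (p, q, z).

step 0: pivot 9 → sign +
step 1: row/col 1 already zero → sign 0
step 2: row/col 2 already zero → sign 0
signature = (1, 0, 2)

Answer: (1, 0, 2)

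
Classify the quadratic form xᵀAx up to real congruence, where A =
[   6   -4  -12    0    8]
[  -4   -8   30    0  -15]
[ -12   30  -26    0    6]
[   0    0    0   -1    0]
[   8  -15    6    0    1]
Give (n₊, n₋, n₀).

Answer: (2, 3, 0)

Derivation:
step 0: pivot 6 → sign +
step 1: pivot -32/3 → sign −
step 2: pivot -37/8 → sign −
step 3: pivot -1 → sign −
step 4: pivot 1/74 → sign +
signature = (2, 3, 0)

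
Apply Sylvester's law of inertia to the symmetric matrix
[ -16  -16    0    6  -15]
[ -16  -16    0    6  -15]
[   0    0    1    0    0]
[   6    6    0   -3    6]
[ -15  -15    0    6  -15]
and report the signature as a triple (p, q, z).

step 0: pivot -16 → sign −
step 1: pivot 1 → sign +
step 2: pivot -3/4 → sign −
step 3: pivot -3/4 → sign −
step 4: row/col 4 already zero → sign 0
signature = (1, 3, 1)

Answer: (1, 3, 1)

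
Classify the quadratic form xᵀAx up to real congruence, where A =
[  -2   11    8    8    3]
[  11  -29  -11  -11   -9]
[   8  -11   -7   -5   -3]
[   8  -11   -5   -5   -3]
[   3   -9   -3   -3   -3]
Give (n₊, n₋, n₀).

Answer: (1, 4, 0)

Derivation:
step 0: pivot -2 → sign −
step 1: pivot 63/2 → sign +
step 2: pivot -67/7 → sign −
step 3: pivot -106/67 → sign −
step 4: pivot -6/53 → sign −
signature = (1, 4, 0)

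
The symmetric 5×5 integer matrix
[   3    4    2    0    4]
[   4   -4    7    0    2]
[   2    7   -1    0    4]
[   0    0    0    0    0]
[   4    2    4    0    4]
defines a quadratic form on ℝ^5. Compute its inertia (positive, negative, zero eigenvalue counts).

step 0: pivot 3 → sign +
step 1: pivot -28/3 → sign −
step 2: pivot -9/28 → sign −
step 3: row/col 3 already zero → sign 0
step 4: row/col 4 already zero → sign 0
signature = (1, 2, 2)

Answer: (1, 2, 2)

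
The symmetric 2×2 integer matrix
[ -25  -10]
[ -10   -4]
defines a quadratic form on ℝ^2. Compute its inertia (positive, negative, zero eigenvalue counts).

step 0: pivot -25 → sign −
step 1: row/col 1 already zero → sign 0
signature = (0, 1, 1)

Answer: (0, 1, 1)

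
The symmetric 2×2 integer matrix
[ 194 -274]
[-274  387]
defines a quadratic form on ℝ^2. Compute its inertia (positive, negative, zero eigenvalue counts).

step 0: pivot 194 → sign +
step 1: pivot 1/97 → sign +
signature = (2, 0, 0)

Answer: (2, 0, 0)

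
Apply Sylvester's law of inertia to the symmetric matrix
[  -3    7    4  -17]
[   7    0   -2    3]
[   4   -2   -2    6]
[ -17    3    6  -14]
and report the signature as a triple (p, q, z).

Answer: (2, 2, 0)

Derivation:
step 0: pivot -3 → sign −
step 1: pivot 49/3 → sign +
step 2: pivot 2/49 → sign +
step 3: pivot -1 → sign −
signature = (2, 2, 0)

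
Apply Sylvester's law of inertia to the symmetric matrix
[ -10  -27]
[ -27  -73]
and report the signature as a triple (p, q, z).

step 0: pivot -10 → sign −
step 1: pivot -1/10 → sign −
signature = (0, 2, 0)

Answer: (0, 2, 0)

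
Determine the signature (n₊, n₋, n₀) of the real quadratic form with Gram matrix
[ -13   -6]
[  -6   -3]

step 0: pivot -13 → sign −
step 1: pivot -3/13 → sign −
signature = (0, 2, 0)

Answer: (0, 2, 0)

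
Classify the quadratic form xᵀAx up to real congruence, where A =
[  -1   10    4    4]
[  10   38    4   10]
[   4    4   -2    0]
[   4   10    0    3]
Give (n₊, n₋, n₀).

step 0: pivot -1 → sign −
step 1: pivot 138 → sign +
step 2: pivot -2/69 → sign −
step 3: pivot 1 → sign +
signature = (2, 2, 0)

Answer: (2, 2, 0)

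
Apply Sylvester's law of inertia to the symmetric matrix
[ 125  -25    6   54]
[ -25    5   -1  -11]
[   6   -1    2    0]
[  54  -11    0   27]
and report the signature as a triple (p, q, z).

step 0: pivot 125 → sign +
step 1: pivot 214/125 → sign +
step 2: pivot -5/214 → sign −
step 3: pivot 1/5 → sign +
signature = (3, 1, 0)

Answer: (3, 1, 0)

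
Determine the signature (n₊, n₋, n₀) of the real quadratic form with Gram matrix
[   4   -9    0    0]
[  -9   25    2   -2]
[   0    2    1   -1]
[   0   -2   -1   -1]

step 0: pivot 4 → sign +
step 1: pivot 19/4 → sign +
step 2: pivot 3/19 → sign +
step 3: pivot -2 → sign −
signature = (3, 1, 0)

Answer: (3, 1, 0)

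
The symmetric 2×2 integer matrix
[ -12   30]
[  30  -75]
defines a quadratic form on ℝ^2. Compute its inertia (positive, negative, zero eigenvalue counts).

step 0: pivot -12 → sign −
step 1: row/col 1 already zero → sign 0
signature = (0, 1, 1)

Answer: (0, 1, 1)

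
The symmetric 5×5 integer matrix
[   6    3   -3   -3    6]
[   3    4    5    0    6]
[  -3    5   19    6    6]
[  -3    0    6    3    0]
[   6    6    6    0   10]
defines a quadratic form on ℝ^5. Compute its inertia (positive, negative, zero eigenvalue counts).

step 0: pivot 6 → sign +
step 1: pivot 5/2 → sign +
step 2: pivot 3/5 → sign +
step 3: pivot -2 → sign −
step 4: row/col 4 already zero → sign 0
signature = (3, 1, 1)

Answer: (3, 1, 1)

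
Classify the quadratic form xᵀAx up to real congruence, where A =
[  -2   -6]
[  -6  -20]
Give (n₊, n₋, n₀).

Answer: (0, 2, 0)

Derivation:
step 0: pivot -2 → sign −
step 1: pivot -2 → sign −
signature = (0, 2, 0)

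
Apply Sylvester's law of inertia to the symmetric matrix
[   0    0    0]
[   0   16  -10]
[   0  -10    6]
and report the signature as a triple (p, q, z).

Answer: (1, 1, 1)

Derivation:
step 0: pivot 16 → sign +
step 1: pivot -1/4 → sign −
step 2: row/col 2 already zero → sign 0
signature = (1, 1, 1)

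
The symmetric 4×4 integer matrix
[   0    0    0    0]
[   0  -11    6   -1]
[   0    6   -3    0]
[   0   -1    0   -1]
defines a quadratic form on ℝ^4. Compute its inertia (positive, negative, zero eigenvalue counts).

step 0: pivot -11 → sign −
step 1: pivot 3/11 → sign +
step 2: pivot -2 → sign −
step 3: row/col 3 already zero → sign 0
signature = (1, 2, 1)

Answer: (1, 2, 1)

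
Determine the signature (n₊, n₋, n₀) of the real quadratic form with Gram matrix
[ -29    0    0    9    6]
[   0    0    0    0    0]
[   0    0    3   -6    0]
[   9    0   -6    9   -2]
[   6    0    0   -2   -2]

step 0: pivot -29 → sign −
step 1: pivot 3 → sign +
step 2: pivot -6/29 → sign −
step 3: pivot -2/3 → sign −
step 4: row/col 4 already zero → sign 0
signature = (1, 3, 1)

Answer: (1, 3, 1)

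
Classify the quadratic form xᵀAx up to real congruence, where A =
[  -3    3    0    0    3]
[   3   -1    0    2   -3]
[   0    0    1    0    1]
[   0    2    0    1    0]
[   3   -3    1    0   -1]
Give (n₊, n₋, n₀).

Answer: (3, 2, 0)

Derivation:
step 0: pivot -3 → sign −
step 1: pivot 2 → sign +
step 2: pivot 1 → sign +
step 3: pivot -1 → sign −
step 4: pivot 1 → sign +
signature = (3, 2, 0)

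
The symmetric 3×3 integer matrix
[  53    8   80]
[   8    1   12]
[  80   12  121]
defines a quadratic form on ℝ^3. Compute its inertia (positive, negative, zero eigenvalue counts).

step 0: pivot 53 → sign +
step 1: pivot -11/53 → sign −
step 2: pivot 3/11 → sign +
signature = (2, 1, 0)

Answer: (2, 1, 0)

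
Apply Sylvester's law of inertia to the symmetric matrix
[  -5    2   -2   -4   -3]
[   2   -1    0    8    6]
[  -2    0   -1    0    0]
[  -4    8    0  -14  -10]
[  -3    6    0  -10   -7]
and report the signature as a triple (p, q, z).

Answer: (2, 2, 1)

Derivation:
step 0: pivot -5 → sign −
step 1: pivot -1/5 → sign −
step 2: pivot 3 → sign +
step 3: pivot 2 → sign +
step 4: row/col 4 already zero → sign 0
signature = (2, 2, 1)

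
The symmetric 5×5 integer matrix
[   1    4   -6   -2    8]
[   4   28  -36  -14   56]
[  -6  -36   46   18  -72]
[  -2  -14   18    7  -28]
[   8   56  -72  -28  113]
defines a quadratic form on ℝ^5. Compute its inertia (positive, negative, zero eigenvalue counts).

step 0: pivot 1 → sign +
step 1: pivot 12 → sign +
step 2: pivot -2 → sign −
step 3: pivot 1 → sign +
step 4: row/col 4 already zero → sign 0
signature = (3, 1, 1)

Answer: (3, 1, 1)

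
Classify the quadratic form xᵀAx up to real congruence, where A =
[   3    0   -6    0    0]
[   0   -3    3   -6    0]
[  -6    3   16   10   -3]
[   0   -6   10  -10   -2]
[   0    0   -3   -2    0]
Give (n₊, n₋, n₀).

step 0: pivot 3 → sign +
step 1: pivot -3 → sign −
step 2: pivot 7 → sign +
step 3: pivot -2/7 → sign −
step 4: pivot -1 → sign −
signature = (2, 3, 0)

Answer: (2, 3, 0)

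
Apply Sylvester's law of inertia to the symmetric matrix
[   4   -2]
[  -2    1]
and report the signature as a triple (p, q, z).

Answer: (1, 0, 1)

Derivation:
step 0: pivot 4 → sign +
step 1: row/col 1 already zero → sign 0
signature = (1, 0, 1)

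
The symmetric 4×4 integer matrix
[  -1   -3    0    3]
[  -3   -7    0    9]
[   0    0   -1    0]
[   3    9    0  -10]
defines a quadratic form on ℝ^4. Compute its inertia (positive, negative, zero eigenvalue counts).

Answer: (1, 3, 0)

Derivation:
step 0: pivot -1 → sign −
step 1: pivot 2 → sign +
step 2: pivot -1 → sign −
step 3: pivot -1 → sign −
signature = (1, 3, 0)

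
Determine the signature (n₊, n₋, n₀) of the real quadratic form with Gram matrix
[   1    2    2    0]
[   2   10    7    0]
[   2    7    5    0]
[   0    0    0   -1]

step 0: pivot 1 → sign +
step 1: pivot 6 → sign +
step 2: pivot -1/2 → sign −
step 3: pivot -1 → sign −
signature = (2, 2, 0)

Answer: (2, 2, 0)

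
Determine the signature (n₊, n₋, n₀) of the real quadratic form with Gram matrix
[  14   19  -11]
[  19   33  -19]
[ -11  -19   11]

Answer: (3, 0, 0)

Derivation:
step 0: pivot 14 → sign +
step 1: pivot 101/14 → sign +
step 2: pivot 6/101 → sign +
signature = (3, 0, 0)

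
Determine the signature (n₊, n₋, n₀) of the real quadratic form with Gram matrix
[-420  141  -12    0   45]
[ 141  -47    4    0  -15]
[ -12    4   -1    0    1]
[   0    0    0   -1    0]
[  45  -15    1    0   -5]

step 0: pivot -420 → sign −
step 1: pivot 47/140 → sign +
step 2: pivot -31/47 → sign −
step 3: pivot -1 → sign −
step 4: pivot -3/31 → sign −
signature = (1, 4, 0)

Answer: (1, 4, 0)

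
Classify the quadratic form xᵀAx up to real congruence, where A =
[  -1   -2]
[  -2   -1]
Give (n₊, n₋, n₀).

step 0: pivot -1 → sign −
step 1: pivot 3 → sign +
signature = (1, 1, 0)

Answer: (1, 1, 0)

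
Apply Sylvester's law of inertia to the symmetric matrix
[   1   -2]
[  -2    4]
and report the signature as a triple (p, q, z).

Answer: (1, 0, 1)

Derivation:
step 0: pivot 1 → sign +
step 1: row/col 1 already zero → sign 0
signature = (1, 0, 1)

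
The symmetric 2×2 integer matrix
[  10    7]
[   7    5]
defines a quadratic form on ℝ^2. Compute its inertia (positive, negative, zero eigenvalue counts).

Answer: (2, 0, 0)

Derivation:
step 0: pivot 10 → sign +
step 1: pivot 1/10 → sign +
signature = (2, 0, 0)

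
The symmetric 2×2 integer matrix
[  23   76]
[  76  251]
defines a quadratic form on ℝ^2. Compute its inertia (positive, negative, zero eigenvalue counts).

Answer: (1, 1, 0)

Derivation:
step 0: pivot 23 → sign +
step 1: pivot -3/23 → sign −
signature = (1, 1, 0)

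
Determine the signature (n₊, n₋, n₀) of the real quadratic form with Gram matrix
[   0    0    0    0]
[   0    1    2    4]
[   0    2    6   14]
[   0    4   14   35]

Answer: (3, 0, 1)

Derivation:
step 0: pivot 1 → sign +
step 1: pivot 2 → sign +
step 2: pivot 1 → sign +
step 3: row/col 3 already zero → sign 0
signature = (3, 0, 1)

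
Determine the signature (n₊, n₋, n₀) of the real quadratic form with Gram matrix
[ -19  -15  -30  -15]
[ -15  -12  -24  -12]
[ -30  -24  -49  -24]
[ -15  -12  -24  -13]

step 0: pivot -19 → sign −
step 1: pivot -3/19 → sign −
step 2: pivot -1 → sign −
step 3: pivot -1 → sign −
signature = (0, 4, 0)

Answer: (0, 4, 0)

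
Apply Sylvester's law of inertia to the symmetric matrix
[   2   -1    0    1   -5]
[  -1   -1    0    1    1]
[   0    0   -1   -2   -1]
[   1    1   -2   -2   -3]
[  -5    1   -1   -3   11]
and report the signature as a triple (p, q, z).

step 0: pivot 2 → sign +
step 1: pivot -3/2 → sign −
step 2: pivot -1 → sign −
step 3: pivot 3 → sign +
step 4: pivot 1 → sign +
signature = (3, 2, 0)

Answer: (3, 2, 0)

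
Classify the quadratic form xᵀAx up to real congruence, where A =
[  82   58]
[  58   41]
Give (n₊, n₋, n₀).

step 0: pivot 82 → sign +
step 1: pivot -1/41 → sign −
signature = (1, 1, 0)

Answer: (1, 1, 0)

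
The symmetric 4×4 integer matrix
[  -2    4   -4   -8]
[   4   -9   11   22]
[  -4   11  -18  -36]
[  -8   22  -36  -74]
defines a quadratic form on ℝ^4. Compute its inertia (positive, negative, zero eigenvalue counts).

step 0: pivot -2 → sign −
step 1: pivot -1 → sign −
step 2: pivot -1 → sign −
step 3: pivot -2 → sign −
signature = (0, 4, 0)

Answer: (0, 4, 0)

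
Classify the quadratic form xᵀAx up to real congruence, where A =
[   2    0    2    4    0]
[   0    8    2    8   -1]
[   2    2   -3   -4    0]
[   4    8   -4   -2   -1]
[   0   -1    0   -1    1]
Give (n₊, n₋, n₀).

Answer: (3, 2, 0)

Derivation:
step 0: pivot 2 → sign +
step 1: pivot 8 → sign +
step 2: pivot -11/2 → sign −
step 3: pivot 2/11 → sign +
step 4: pivot -1/4 → sign −
signature = (3, 2, 0)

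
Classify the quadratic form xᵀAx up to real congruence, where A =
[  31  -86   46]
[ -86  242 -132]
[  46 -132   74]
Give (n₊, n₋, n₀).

Answer: (3, 0, 0)

Derivation:
step 0: pivot 31 → sign +
step 1: pivot 106/31 → sign +
step 2: pivot 6/53 → sign +
signature = (3, 0, 0)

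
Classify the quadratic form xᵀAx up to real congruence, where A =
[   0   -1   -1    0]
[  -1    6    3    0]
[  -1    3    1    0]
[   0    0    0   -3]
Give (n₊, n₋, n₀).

step 0: pivot 6 → sign +
step 1: pivot -1/6 → sign −
step 2: pivot 1 → sign +
step 3: pivot -3 → sign −
signature = (2, 2, 0)

Answer: (2, 2, 0)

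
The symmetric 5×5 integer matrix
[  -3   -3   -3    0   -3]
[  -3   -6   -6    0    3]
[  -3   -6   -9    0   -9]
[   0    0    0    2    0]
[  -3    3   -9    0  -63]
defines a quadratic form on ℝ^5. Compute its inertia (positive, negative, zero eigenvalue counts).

step 0: pivot -3 → sign −
step 1: pivot -3 → sign −
step 2: pivot -3 → sign −
step 3: pivot 2 → sign +
step 4: row/col 4 already zero → sign 0
signature = (1, 3, 1)

Answer: (1, 3, 1)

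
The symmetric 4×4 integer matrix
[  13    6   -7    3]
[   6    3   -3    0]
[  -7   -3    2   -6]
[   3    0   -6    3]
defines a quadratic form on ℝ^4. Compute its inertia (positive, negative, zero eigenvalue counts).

Answer: (2, 2, 0)

Derivation:
step 0: pivot 13 → sign +
step 1: pivot 3/13 → sign +
step 2: pivot -2 → sign −
step 3: pivot -3/2 → sign −
signature = (2, 2, 0)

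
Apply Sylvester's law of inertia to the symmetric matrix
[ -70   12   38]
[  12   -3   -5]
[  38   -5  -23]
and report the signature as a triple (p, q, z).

step 0: pivot -70 → sign −
step 1: pivot -33/35 → sign −
step 2: pivot 2/33 → sign +
signature = (1, 2, 0)

Answer: (1, 2, 0)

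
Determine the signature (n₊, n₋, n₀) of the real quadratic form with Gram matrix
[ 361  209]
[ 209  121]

Answer: (1, 0, 1)

Derivation:
step 0: pivot 361 → sign +
step 1: row/col 1 already zero → sign 0
signature = (1, 0, 1)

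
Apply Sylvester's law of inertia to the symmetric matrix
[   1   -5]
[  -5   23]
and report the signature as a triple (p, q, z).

step 0: pivot 1 → sign +
step 1: pivot -2 → sign −
signature = (1, 1, 0)

Answer: (1, 1, 0)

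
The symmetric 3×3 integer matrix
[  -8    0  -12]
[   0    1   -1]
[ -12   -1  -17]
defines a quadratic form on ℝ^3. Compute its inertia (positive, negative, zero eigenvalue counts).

Answer: (1, 1, 1)

Derivation:
step 0: pivot -8 → sign −
step 1: pivot 1 → sign +
step 2: row/col 2 already zero → sign 0
signature = (1, 1, 1)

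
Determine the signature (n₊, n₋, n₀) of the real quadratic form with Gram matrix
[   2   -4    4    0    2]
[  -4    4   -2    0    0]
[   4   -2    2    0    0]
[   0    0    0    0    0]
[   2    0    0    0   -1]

Answer: (2, 2, 1)

Derivation:
step 0: pivot 2 → sign +
step 1: pivot -4 → sign −
step 2: pivot 3 → sign +
step 3: pivot -1/3 → sign −
step 4: row/col 4 already zero → sign 0
signature = (2, 2, 1)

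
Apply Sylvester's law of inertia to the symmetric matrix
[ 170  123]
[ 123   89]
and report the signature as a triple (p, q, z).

Answer: (2, 0, 0)

Derivation:
step 0: pivot 170 → sign +
step 1: pivot 1/170 → sign +
signature = (2, 0, 0)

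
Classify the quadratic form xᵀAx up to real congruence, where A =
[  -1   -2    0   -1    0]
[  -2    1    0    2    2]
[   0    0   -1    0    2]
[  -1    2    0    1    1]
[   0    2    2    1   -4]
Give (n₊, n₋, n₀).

Answer: (1, 4, 0)

Derivation:
step 0: pivot -1 → sign −
step 1: pivot 5 → sign +
step 2: pivot -1 → sign −
step 3: pivot -6/5 → sign −
step 4: pivot -1/2 → sign −
signature = (1, 4, 0)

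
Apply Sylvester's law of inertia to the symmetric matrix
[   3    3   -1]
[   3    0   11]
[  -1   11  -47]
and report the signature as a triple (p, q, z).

step 0: pivot 3 → sign +
step 1: pivot -3 → sign −
step 2: pivot 2/3 → sign +
signature = (2, 1, 0)

Answer: (2, 1, 0)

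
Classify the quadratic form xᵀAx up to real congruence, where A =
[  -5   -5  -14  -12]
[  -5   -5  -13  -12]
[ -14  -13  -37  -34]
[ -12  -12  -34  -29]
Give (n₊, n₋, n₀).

Answer: (1, 3, 0)

Derivation:
step 0: pivot -5 → sign −
step 1: pivot 11/5 → sign +
step 2: pivot -5/11 → sign −
step 3: pivot -1/5 → sign −
signature = (1, 3, 0)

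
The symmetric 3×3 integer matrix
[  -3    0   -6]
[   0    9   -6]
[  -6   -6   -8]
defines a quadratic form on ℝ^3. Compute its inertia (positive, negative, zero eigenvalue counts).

step 0: pivot -3 → sign −
step 1: pivot 9 → sign +
step 2: row/col 2 already zero → sign 0
signature = (1, 1, 1)

Answer: (1, 1, 1)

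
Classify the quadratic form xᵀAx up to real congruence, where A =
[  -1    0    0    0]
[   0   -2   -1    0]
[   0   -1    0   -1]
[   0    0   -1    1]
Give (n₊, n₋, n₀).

Answer: (1, 3, 0)

Derivation:
step 0: pivot -1 → sign −
step 1: pivot -2 → sign −
step 2: pivot 1/2 → sign +
step 3: pivot -1 → sign −
signature = (1, 3, 0)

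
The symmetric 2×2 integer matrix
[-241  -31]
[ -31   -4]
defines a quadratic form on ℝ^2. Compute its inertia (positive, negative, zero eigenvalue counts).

step 0: pivot -241 → sign −
step 1: pivot -3/241 → sign −
signature = (0, 2, 0)

Answer: (0, 2, 0)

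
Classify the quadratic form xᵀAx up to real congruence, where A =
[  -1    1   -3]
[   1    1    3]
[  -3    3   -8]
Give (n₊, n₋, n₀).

step 0: pivot -1 → sign −
step 1: pivot 2 → sign +
step 2: pivot 1 → sign +
signature = (2, 1, 0)

Answer: (2, 1, 0)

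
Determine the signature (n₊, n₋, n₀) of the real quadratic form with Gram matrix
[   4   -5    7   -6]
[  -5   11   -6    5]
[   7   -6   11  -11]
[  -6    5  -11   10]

step 0: pivot 4 → sign +
step 1: pivot 19/4 → sign +
step 2: pivot -54/19 → sign −
step 3: row/col 3 already zero → sign 0
signature = (2, 1, 1)

Answer: (2, 1, 1)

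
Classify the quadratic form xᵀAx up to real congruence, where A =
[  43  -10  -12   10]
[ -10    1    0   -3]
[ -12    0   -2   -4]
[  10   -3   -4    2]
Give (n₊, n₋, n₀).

step 0: pivot 43 → sign +
step 1: pivot -57/43 → sign −
step 2: pivot 10/19 → sign +
step 3: pivot -1/15 → sign −
signature = (2, 2, 0)

Answer: (2, 2, 0)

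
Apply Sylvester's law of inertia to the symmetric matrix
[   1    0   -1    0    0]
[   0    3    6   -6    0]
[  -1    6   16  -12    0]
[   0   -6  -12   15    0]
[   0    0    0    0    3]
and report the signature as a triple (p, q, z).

step 0: pivot 1 → sign +
step 1: pivot 3 → sign +
step 2: pivot 3 → sign +
step 3: pivot 3 → sign +
step 4: pivot 3 → sign +
signature = (5, 0, 0)

Answer: (5, 0, 0)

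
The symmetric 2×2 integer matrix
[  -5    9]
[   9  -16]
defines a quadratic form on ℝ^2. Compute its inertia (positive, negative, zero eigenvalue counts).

step 0: pivot -5 → sign −
step 1: pivot 1/5 → sign +
signature = (1, 1, 0)

Answer: (1, 1, 0)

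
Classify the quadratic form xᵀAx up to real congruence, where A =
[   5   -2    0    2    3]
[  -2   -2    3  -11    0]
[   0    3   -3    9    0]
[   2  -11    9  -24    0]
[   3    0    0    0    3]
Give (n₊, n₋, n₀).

Answer: (3, 2, 0)

Derivation:
step 0: pivot 5 → sign +
step 1: pivot -14/5 → sign −
step 2: pivot 3/14 → sign +
step 3: pivot -5 → sign −
step 4: pivot 6/5 → sign +
signature = (3, 2, 0)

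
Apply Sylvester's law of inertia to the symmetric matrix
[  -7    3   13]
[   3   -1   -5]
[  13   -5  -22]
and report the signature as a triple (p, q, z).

Answer: (2, 1, 0)

Derivation:
step 0: pivot -7 → sign −
step 1: pivot 2/7 → sign +
step 2: pivot 1 → sign +
signature = (2, 1, 0)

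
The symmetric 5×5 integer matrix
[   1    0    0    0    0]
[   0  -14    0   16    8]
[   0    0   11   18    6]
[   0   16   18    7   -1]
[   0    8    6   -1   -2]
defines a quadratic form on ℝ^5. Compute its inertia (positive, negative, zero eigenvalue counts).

step 0: pivot 1 → sign +
step 1: pivot -14 → sign −
step 2: pivot 11 → sign +
step 3: pivot -321/77 → sign −
step 4: pivot -3/107 → sign −
signature = (2, 3, 0)

Answer: (2, 3, 0)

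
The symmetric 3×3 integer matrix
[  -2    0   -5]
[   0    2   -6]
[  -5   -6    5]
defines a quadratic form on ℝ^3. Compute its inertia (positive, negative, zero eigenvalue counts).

step 0: pivot -2 → sign −
step 1: pivot 2 → sign +
step 2: pivot -1/2 → sign −
signature = (1, 2, 0)

Answer: (1, 2, 0)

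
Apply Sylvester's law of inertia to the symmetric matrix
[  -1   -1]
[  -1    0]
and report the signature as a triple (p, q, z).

step 0: pivot -1 → sign −
step 1: pivot 1 → sign +
signature = (1, 1, 0)

Answer: (1, 1, 0)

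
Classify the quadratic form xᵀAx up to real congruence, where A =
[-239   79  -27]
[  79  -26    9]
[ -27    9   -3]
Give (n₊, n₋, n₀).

step 0: pivot -239 → sign −
step 1: pivot 27/239 → sign +
step 2: row/col 2 already zero → sign 0
signature = (1, 1, 1)

Answer: (1, 1, 1)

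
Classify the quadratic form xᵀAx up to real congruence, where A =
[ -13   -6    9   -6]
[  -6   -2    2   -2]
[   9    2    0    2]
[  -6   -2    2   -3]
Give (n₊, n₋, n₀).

step 0: pivot -13 → sign −
step 1: pivot 10/13 → sign +
step 2: pivot 1/5 → sign +
step 3: pivot -1 → sign −
signature = (2, 2, 0)

Answer: (2, 2, 0)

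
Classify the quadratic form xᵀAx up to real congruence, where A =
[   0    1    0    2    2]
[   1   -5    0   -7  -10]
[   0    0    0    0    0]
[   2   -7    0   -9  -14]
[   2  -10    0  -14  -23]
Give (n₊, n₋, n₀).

step 0: pivot -5 → sign −
step 1: pivot 1/5 → sign +
step 2: pivot -1 → sign −
step 3: pivot -3 → sign −
step 4: row/col 4 already zero → sign 0
signature = (1, 3, 1)

Answer: (1, 3, 1)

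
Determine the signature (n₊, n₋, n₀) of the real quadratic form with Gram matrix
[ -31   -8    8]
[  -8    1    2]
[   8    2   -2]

Answer: (2, 1, 0)

Derivation:
step 0: pivot -31 → sign −
step 1: pivot 95/31 → sign +
step 2: pivot 6/95 → sign +
signature = (2, 1, 0)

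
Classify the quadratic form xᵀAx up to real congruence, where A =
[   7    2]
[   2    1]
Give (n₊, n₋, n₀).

Answer: (2, 0, 0)

Derivation:
step 0: pivot 7 → sign +
step 1: pivot 3/7 → sign +
signature = (2, 0, 0)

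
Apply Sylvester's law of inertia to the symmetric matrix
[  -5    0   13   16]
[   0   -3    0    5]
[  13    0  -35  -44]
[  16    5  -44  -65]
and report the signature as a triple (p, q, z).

Answer: (0, 4, 0)

Derivation:
step 0: pivot -5 → sign −
step 1: pivot -3 → sign −
step 2: pivot -6/5 → sign −
step 3: pivot -2/3 → sign −
signature = (0, 4, 0)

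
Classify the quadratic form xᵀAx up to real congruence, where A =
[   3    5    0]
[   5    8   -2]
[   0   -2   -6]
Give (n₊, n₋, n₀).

Answer: (2, 1, 0)

Derivation:
step 0: pivot 3 → sign +
step 1: pivot -1/3 → sign −
step 2: pivot 6 → sign +
signature = (2, 1, 0)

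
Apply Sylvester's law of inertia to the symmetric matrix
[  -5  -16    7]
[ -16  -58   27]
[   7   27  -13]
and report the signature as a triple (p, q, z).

step 0: pivot -5 → sign −
step 1: pivot -34/5 → sign −
step 2: pivot -3/34 → sign −
signature = (0, 3, 0)

Answer: (0, 3, 0)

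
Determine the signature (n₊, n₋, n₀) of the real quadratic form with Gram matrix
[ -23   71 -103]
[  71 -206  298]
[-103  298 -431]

step 0: pivot -23 → sign −
step 1: pivot 303/23 → sign +
step 2: pivot 3/101 → sign +
signature = (2, 1, 0)

Answer: (2, 1, 0)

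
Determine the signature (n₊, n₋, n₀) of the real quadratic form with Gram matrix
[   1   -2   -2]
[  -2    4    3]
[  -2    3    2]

Answer: (2, 1, 0)

Derivation:
step 0: pivot 1 → sign +
step 1: pivot -2 → sign −
step 2: pivot 1/2 → sign +
signature = (2, 1, 0)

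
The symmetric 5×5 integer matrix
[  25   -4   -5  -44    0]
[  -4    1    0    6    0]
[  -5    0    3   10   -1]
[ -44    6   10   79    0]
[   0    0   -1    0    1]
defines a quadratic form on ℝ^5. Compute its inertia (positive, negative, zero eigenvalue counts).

Answer: (4, 1, 0)

Derivation:
step 0: pivot 25 → sign +
step 1: pivot 9/25 → sign +
step 2: pivot 2/9 → sign +
step 3: pivot -7 → sign −
step 4: pivot 1/14 → sign +
signature = (4, 1, 0)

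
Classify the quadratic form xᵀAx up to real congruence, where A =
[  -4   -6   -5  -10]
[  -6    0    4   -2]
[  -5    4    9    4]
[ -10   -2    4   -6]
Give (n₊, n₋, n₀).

Answer: (3, 1, 0)

Derivation:
step 0: pivot -4 → sign −
step 1: pivot 9 → sign +
step 2: pivot 5/9 → sign +
step 3: pivot 1/5 → sign +
signature = (3, 1, 0)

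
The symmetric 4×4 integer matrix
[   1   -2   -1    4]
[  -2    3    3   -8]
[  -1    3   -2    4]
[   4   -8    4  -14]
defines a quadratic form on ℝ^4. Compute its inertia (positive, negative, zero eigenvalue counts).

Answer: (2, 2, 0)

Derivation:
step 0: pivot 1 → sign +
step 1: pivot -1 → sign −
step 2: pivot -2 → sign −
step 3: pivot 2 → sign +
signature = (2, 2, 0)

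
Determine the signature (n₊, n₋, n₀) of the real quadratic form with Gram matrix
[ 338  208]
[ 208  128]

step 0: pivot 338 → sign +
step 1: row/col 1 already zero → sign 0
signature = (1, 0, 1)

Answer: (1, 0, 1)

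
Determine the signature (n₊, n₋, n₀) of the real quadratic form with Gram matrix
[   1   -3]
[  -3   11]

Answer: (2, 0, 0)

Derivation:
step 0: pivot 1 → sign +
step 1: pivot 2 → sign +
signature = (2, 0, 0)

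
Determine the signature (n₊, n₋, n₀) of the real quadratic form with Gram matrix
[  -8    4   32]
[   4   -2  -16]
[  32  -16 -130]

step 0: pivot -8 → sign −
step 1: pivot -2 → sign −
step 2: row/col 2 already zero → sign 0
signature = (0, 2, 1)

Answer: (0, 2, 1)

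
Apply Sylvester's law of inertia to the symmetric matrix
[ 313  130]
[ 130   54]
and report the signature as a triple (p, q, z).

step 0: pivot 313 → sign +
step 1: pivot 2/313 → sign +
signature = (2, 0, 0)

Answer: (2, 0, 0)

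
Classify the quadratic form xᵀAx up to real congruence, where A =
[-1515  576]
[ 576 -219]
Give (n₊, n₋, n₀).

step 0: pivot -1515 → sign −
step 1: pivot -3/505 → sign −
signature = (0, 2, 0)

Answer: (0, 2, 0)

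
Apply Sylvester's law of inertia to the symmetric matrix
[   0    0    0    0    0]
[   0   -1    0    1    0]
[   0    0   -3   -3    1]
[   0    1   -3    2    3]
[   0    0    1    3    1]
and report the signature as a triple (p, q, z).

Answer: (2, 2, 1)

Derivation:
step 0: pivot -1 → sign −
step 1: pivot -3 → sign −
step 2: pivot 6 → sign +
step 3: pivot 2/3 → sign +
step 4: row/col 4 already zero → sign 0
signature = (2, 2, 1)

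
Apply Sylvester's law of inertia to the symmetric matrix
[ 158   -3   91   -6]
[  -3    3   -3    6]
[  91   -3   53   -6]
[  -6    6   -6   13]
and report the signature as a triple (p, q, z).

Answer: (4, 0, 0)

Derivation:
step 0: pivot 158 → sign +
step 1: pivot 465/158 → sign +
step 2: pivot 6/155 → sign +
step 3: pivot 1 → sign +
signature = (4, 0, 0)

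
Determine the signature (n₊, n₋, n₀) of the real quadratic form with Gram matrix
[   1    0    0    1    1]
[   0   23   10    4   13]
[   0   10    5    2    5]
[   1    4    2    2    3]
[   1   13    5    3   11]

Answer: (5, 0, 0)

Derivation:
step 0: pivot 1 → sign +
step 1: pivot 23 → sign +
step 2: pivot 15/23 → sign +
step 3: pivot 1/5 → sign +
step 4: pivot 2 → sign +
signature = (5, 0, 0)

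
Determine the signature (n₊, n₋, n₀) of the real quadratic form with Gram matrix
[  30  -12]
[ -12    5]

Answer: (2, 0, 0)

Derivation:
step 0: pivot 30 → sign +
step 1: pivot 1/5 → sign +
signature = (2, 0, 0)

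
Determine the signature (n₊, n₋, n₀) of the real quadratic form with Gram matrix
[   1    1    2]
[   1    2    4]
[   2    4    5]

Answer: (2, 1, 0)

Derivation:
step 0: pivot 1 → sign +
step 1: pivot 1 → sign +
step 2: pivot -3 → sign −
signature = (2, 1, 0)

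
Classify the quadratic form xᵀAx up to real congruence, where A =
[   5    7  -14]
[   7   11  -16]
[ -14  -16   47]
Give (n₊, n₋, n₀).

Answer: (2, 1, 0)

Derivation:
step 0: pivot 5 → sign +
step 1: pivot 6/5 → sign +
step 2: pivot -3 → sign −
signature = (2, 1, 0)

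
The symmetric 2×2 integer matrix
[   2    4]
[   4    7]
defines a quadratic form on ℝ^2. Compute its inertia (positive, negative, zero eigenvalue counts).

Answer: (1, 1, 0)

Derivation:
step 0: pivot 2 → sign +
step 1: pivot -1 → sign −
signature = (1, 1, 0)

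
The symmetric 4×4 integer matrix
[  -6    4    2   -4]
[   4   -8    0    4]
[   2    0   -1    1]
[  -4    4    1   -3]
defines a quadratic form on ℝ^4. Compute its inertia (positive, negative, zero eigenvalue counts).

Answer: (0, 2, 2)

Derivation:
step 0: pivot -6 → sign −
step 1: pivot -16/3 → sign −
step 2: row/col 2 already zero → sign 0
step 3: row/col 3 already zero → sign 0
signature = (0, 2, 2)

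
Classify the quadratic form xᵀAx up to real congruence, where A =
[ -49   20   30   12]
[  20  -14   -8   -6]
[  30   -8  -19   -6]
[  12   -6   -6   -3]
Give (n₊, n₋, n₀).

step 0: pivot -49 → sign −
step 1: pivot -286/49 → sign −
step 2: pivot 27/11 → sign +
step 3: pivot 1/39 → sign +
signature = (2, 2, 0)

Answer: (2, 2, 0)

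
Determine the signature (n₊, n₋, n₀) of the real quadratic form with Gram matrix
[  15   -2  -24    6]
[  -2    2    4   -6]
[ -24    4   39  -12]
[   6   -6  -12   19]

Answer: (4, 0, 0)

Derivation:
step 0: pivot 15 → sign +
step 1: pivot 26/15 → sign +
step 2: pivot 3/13 → sign +
step 3: pivot 1 → sign +
signature = (4, 0, 0)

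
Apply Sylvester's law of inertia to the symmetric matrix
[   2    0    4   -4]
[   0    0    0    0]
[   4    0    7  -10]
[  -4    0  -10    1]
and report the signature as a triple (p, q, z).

Answer: (1, 2, 1)

Derivation:
step 0: pivot 2 → sign +
step 1: pivot -1 → sign −
step 2: pivot -3 → sign −
step 3: row/col 3 already zero → sign 0
signature = (1, 2, 1)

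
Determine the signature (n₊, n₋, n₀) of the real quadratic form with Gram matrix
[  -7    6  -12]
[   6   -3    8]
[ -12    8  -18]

step 0: pivot -7 → sign −
step 1: pivot 15/7 → sign +
step 2: pivot 2/15 → sign +
signature = (2, 1, 0)

Answer: (2, 1, 0)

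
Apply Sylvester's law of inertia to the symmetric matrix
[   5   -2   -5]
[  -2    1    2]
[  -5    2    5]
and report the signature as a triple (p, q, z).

step 0: pivot 5 → sign +
step 1: pivot 1/5 → sign +
step 2: row/col 2 already zero → sign 0
signature = (2, 0, 1)

Answer: (2, 0, 1)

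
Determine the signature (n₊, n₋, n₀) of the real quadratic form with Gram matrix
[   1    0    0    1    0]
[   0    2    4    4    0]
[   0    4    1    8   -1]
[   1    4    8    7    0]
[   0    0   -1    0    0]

Answer: (3, 2, 0)

Derivation:
step 0: pivot 1 → sign +
step 1: pivot 2 → sign +
step 2: pivot -7 → sign −
step 3: pivot -2 → sign −
step 4: pivot 1/7 → sign +
signature = (3, 2, 0)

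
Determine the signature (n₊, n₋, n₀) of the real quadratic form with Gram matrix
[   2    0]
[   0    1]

step 0: pivot 2 → sign +
step 1: pivot 1 → sign +
signature = (2, 0, 0)

Answer: (2, 0, 0)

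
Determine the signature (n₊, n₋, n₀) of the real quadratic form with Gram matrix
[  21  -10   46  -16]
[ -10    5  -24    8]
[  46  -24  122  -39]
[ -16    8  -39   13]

Answer: (4, 0, 0)

Derivation:
step 0: pivot 21 → sign +
step 1: pivot 5/21 → sign +
step 2: pivot 14/5 → sign +
step 3: pivot 1/14 → sign +
signature = (4, 0, 0)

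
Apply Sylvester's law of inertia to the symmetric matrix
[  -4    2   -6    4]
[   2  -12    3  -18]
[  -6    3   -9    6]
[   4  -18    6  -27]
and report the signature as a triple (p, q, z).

step 0: pivot -4 → sign −
step 1: pivot -11 → sign −
step 2: pivot 3/11 → sign +
step 3: row/col 3 already zero → sign 0
signature = (1, 2, 1)

Answer: (1, 2, 1)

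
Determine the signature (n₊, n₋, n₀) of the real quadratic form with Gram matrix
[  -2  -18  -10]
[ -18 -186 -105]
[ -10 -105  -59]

step 0: pivot -2 → sign −
step 1: pivot -24 → sign −
step 2: pivot 3/8 → sign +
signature = (1, 2, 0)

Answer: (1, 2, 0)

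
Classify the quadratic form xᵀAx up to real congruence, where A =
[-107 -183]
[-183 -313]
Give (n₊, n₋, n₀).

Answer: (0, 2, 0)

Derivation:
step 0: pivot -107 → sign −
step 1: pivot -2/107 → sign −
signature = (0, 2, 0)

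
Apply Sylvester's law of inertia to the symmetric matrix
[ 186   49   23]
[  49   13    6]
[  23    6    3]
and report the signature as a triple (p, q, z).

Answer: (3, 0, 0)

Derivation:
step 0: pivot 186 → sign +
step 1: pivot 17/186 → sign +
step 2: pivot 2/17 → sign +
signature = (3, 0, 0)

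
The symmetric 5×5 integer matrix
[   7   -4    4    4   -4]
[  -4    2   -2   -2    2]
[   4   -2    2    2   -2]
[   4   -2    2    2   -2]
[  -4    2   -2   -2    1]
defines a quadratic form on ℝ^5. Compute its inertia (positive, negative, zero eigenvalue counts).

Answer: (1, 2, 2)

Derivation:
step 0: pivot 7 → sign +
step 1: pivot -2/7 → sign −
step 2: pivot -1 → sign −
step 3: row/col 3 already zero → sign 0
step 4: row/col 4 already zero → sign 0
signature = (1, 2, 2)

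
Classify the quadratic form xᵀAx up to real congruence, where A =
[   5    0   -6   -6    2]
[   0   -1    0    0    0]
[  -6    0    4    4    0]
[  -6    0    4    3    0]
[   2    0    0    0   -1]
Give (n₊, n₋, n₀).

step 0: pivot 5 → sign +
step 1: pivot -1 → sign −
step 2: pivot -16/5 → sign −
step 3: pivot -1 → sign −
step 4: row/col 4 already zero → sign 0
signature = (1, 3, 1)

Answer: (1, 3, 1)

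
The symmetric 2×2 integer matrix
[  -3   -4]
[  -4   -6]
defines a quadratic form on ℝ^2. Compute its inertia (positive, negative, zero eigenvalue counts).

step 0: pivot -3 → sign −
step 1: pivot -2/3 → sign −
signature = (0, 2, 0)

Answer: (0, 2, 0)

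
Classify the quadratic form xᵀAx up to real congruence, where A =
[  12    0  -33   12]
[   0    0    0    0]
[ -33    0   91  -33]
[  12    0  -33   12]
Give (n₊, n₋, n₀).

step 0: pivot 12 → sign +
step 1: pivot 1/4 → sign +
step 2: row/col 2 already zero → sign 0
step 3: row/col 3 already zero → sign 0
signature = (2, 0, 2)

Answer: (2, 0, 2)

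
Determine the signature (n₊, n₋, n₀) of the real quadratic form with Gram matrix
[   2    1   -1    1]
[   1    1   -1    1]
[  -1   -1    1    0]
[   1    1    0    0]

step 0: pivot 2 → sign +
step 1: pivot 1/2 → sign +
step 2: pivot -1 → sign −
step 3: pivot 1 → sign +
signature = (3, 1, 0)

Answer: (3, 1, 0)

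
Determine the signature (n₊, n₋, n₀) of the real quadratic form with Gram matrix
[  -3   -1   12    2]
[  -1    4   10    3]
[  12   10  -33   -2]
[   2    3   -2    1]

step 0: pivot -3 → sign −
step 1: pivot 13/3 → sign +
step 2: pivot 87/13 → sign +
step 3: pivot -2/29 → sign −
signature = (2, 2, 0)

Answer: (2, 2, 0)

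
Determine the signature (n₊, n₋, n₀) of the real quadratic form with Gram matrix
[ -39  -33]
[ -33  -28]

step 0: pivot -39 → sign −
step 1: pivot -1/13 → sign −
signature = (0, 2, 0)

Answer: (0, 2, 0)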